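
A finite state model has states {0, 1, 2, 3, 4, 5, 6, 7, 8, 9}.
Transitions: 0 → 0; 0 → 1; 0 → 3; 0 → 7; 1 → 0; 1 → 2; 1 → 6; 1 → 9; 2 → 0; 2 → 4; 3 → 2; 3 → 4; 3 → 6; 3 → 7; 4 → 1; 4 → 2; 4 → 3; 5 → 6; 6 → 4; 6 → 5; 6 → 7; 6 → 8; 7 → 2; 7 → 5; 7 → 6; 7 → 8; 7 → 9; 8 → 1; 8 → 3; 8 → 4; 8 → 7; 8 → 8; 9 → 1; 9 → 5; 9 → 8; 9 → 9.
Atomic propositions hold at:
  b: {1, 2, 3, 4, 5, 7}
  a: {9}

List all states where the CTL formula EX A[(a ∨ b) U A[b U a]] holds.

Sat(a ∨ b) = {1, 2, 3, 4, 5, 7, 9}
A[b U a]: least fixpoint, start Z0 = Sat(a) = {9}, add states in Sat(b) with every successor in Z. Already a fixed point.
Sat(A[b U a]) = {9}
A[(a ∨ b) U A[b U a]]: least fixpoint, start Z0 = Sat(A[b U a]) = {9}, add states in Sat(a ∨ b) with every successor in Z. Already a fixed point.
Sat(A[(a ∨ b) U A[b U a]]) = {9}
Sat(EX A[(a ∨ b) U A[b U a]]) = {s : some successor in {9}} = {1, 7, 9}

{1, 7, 9}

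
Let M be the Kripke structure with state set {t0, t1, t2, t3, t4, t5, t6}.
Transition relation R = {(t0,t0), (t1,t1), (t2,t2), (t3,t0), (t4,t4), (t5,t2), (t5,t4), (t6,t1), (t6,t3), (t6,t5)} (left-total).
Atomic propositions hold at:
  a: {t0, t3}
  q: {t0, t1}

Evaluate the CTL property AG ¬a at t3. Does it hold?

No

Sat(¬a) = {t1, t2, t4, t5, t6}
AG ¬a: greatest fixpoint, start Z0 = {t1, t2, t4, t5, t6}, keep only states in Sat with every successor in Z. Z1 = {t1, t2, t4, t5}; fixed.
Sat(AG ¬a) = {t1, t2, t4, t5}
t3 ∉ Sat(AG ¬a) = {t1, t2, t4, t5}, so the formula does not hold at t3.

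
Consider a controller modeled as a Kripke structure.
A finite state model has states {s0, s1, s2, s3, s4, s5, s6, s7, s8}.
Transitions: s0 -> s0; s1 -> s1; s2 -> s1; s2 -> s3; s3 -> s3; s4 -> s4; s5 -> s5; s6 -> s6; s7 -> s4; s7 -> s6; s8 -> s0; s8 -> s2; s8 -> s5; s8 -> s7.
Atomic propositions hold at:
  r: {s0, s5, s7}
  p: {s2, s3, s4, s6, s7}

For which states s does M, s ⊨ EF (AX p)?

{s2, s3, s4, s6, s7, s8}

Sat(AX p) = {s : every successor in {s2, s3, s4, s6, s7}} = {s3, s4, s6, s7}
EF (AX p): least fixpoint, start Z0 = {s3, s4, s6, s7}, add states with some successor in Z. Z1 = {s2, s3, s4, s6, s7, s8}; fixed.
Sat(EF (AX p)) = {s2, s3, s4, s6, s7, s8}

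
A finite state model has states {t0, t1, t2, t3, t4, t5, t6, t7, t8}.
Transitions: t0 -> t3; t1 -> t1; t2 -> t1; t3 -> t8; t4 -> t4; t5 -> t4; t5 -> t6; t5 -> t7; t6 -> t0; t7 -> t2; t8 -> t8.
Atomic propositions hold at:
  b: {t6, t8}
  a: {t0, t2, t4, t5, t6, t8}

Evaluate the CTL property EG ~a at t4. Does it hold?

No

Sat(~a) = {t1, t3, t7}
EG ~a: greatest fixpoint, start Z0 = {t1, t3, t7}, keep only states in Sat with some successor in Z. Z1 = {t1}; fixed.
Sat(EG ~a) = {t1}
t4 ∉ Sat(EG ~a) = {t1}, so the formula does not hold at t4.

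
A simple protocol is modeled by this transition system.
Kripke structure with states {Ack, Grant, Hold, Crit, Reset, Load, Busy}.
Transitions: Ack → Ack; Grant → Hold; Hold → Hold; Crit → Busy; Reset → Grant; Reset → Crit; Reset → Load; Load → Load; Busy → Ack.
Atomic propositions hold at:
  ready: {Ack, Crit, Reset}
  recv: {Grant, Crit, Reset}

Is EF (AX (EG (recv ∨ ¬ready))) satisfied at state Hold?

Sat(¬ready) = {Grant, Hold, Load, Busy}
Sat(recv ∨ ¬ready) = {Grant, Hold, Crit, Reset, Load, Busy}
EG (recv ∨ ¬ready): greatest fixpoint, start Z0 = {Grant, Hold, Crit, Reset, Load, Busy}, keep only states in Sat with some successor in Z. Z1 = {Grant, Hold, Crit, Reset, Load}; Z2 = {Grant, Hold, Reset, Load}; fixed.
Sat(EG (recv ∨ ¬ready)) = {Grant, Hold, Reset, Load}
Sat(AX (EG (recv ∨ ¬ready))) = {s : every successor in {Grant, Hold, Reset, Load}} = {Grant, Hold, Load}
EF (AX (EG (recv ∨ ¬ready))): least fixpoint, start Z0 = {Grant, Hold, Load}, add states with some successor in Z. Z1 = {Grant, Hold, Reset, Load}; fixed.
Sat(EF (AX (EG (recv ∨ ¬ready)))) = {Grant, Hold, Reset, Load}
Hold ∈ Sat(EF (AX (EG (recv ∨ ¬ready)))) = {Grant, Hold, Reset, Load}, so the formula holds at Hold.

Yes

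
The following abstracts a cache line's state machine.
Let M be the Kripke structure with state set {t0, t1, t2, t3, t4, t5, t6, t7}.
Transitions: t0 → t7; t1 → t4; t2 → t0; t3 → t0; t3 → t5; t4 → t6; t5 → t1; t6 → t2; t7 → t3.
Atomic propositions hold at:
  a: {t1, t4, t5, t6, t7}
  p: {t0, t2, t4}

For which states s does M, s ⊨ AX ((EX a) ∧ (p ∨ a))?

{t1, t2, t3, t5}

Sat(EX a) = {s : some successor in {t1, t4, t5, t6, t7}} = {t0, t1, t3, t4, t5}
Sat(p ∨ a) = {t0, t1, t2, t4, t5, t6, t7}
Sat((EX a) ∧ (p ∨ a)) = {t0, t1, t4, t5}
Sat(AX ((EX a) ∧ (p ∨ a))) = {s : every successor in {t0, t1, t4, t5}} = {t1, t2, t3, t5}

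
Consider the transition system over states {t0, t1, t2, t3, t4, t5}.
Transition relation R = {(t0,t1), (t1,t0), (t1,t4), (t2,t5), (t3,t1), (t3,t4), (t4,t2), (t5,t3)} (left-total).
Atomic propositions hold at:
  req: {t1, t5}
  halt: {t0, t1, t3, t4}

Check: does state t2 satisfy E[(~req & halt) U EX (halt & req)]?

Sat(~req) = {t0, t2, t3, t4}
Sat(~req & halt) = {t0, t3, t4}
Sat(halt & req) = {t1}
Sat(EX (halt & req)) = {s : some successor in {t1}} = {t0, t3}
E[(~req & halt) U EX (halt & req)]: least fixpoint, start Z0 = Sat(EX (halt & req)) = {t0, t3}, add states in Sat(~req & halt) with some successor in Z. Already a fixed point.
Sat(E[(~req & halt) U EX (halt & req)]) = {t0, t3}
t2 ∉ Sat(E[(~req & halt) U EX (halt & req)]) = {t0, t3}, so the formula does not hold at t2.

No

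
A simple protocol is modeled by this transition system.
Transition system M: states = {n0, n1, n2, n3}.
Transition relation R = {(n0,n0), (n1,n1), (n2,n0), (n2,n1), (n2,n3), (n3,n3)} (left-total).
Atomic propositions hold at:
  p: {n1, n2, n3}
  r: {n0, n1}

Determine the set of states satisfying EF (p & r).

{n1, n2}

Sat(p & r) = {n1}
EF (p & r): least fixpoint, start Z0 = {n1}, add states with some successor in Z. Z1 = {n1, n2}; fixed.
Sat(EF (p & r)) = {n1, n2}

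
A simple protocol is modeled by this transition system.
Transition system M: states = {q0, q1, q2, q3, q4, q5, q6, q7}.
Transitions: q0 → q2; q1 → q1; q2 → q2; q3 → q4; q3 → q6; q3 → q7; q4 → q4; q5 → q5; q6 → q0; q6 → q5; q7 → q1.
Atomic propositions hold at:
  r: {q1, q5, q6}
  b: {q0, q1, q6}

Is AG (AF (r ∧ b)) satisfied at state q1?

Yes

Sat(r ∧ b) = {q1, q6}
AF (r ∧ b): least fixpoint, start Z0 = {q1, q6}, add states with every successor in Z. Z1 = {q1, q6, q7}; fixed.
Sat(AF (r ∧ b)) = {q1, q6, q7}
AG (AF (r ∧ b)): greatest fixpoint, start Z0 = {q1, q6, q7}, keep only states in Sat with every successor in Z. Z1 = {q1, q7}; fixed.
Sat(AG (AF (r ∧ b))) = {q1, q7}
q1 ∈ Sat(AG (AF (r ∧ b))) = {q1, q7}, so the formula holds at q1.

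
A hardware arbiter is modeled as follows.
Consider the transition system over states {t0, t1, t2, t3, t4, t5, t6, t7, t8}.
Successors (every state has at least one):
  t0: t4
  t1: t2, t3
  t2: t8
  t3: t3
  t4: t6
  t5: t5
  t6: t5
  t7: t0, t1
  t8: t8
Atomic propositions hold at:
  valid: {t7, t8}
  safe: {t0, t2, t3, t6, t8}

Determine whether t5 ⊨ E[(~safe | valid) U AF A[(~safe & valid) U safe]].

No

Sat(~safe) = {t1, t4, t5, t7}
Sat(~safe | valid) = {t1, t4, t5, t7, t8}
Sat(~safe & valid) = {t7}
A[(~safe & valid) U safe]: least fixpoint, start Z0 = Sat(safe) = {t0, t2, t3, t6, t8}, add states in Sat(~safe & valid) with every successor in Z. Already a fixed point.
Sat(A[(~safe & valid) U safe]) = {t0, t2, t3, t6, t8}
AF A[(~safe & valid) U safe]: least fixpoint, start Z0 = {t0, t2, t3, t6, t8}, add states with every successor in Z. Z1 = {t0, t1, t2, t3, t4, t6, t8}; Z2 = {t0, t1, t2, t3, t4, t6, t7, t8}; fixed.
Sat(AF A[(~safe & valid) U safe]) = {t0, t1, t2, t3, t4, t6, t7, t8}
E[(~safe | valid) U AF A[(~safe & valid) U safe]]: least fixpoint, start Z0 = Sat(AF A[(~safe & valid) U safe]) = {t0, t1, t2, t3, t4, t6, t7, t8}, add states in Sat(~safe | valid) with some successor in Z. Already a fixed point.
Sat(E[(~safe | valid) U AF A[(~safe & valid) U safe]]) = {t0, t1, t2, t3, t4, t6, t7, t8}
t5 ∉ Sat(E[(~safe | valid) U AF A[(~safe & valid) U safe]]) = {t0, t1, t2, t3, t4, t6, t7, t8}, so the formula does not hold at t5.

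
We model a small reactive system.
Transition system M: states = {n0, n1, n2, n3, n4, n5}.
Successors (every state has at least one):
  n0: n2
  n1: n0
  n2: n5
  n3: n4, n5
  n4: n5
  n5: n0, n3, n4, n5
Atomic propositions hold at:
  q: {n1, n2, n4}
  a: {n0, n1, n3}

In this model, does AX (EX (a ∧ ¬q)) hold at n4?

Yes

Sat(¬q) = {n0, n3, n5}
Sat(a ∧ ¬q) = {n0, n3}
Sat(EX (a ∧ ¬q)) = {s : some successor in {n0, n3}} = {n1, n5}
Sat(AX (EX (a ∧ ¬q))) = {s : every successor in {n1, n5}} = {n2, n4}
n4 ∈ Sat(AX (EX (a ∧ ¬q))) = {n2, n4}, so the formula holds at n4.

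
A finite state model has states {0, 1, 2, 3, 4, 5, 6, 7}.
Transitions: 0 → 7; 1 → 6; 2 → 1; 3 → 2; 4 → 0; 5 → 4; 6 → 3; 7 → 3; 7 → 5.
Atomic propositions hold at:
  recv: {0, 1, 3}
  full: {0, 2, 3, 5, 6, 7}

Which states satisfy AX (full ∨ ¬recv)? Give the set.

{0, 1, 3, 4, 5, 6, 7}

Sat(¬recv) = {2, 4, 5, 6, 7}
Sat(full ∨ ¬recv) = {0, 2, 3, 4, 5, 6, 7}
Sat(AX (full ∨ ¬recv)) = {s : every successor in {0, 2, 3, 4, 5, 6, 7}} = {0, 1, 3, 4, 5, 6, 7}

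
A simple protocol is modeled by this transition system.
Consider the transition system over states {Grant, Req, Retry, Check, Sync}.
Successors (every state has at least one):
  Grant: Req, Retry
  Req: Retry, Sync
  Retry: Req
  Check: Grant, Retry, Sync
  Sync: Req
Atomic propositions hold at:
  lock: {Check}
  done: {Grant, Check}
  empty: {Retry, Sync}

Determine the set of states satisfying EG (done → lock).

{Req, Retry, Check, Sync}

Sat(done → lock) = {Req, Retry, Check, Sync}
EG (done → lock): greatest fixpoint, start Z0 = {Req, Retry, Check, Sync}, keep only states in Sat with some successor in Z. Already a fixed point.
Sat(EG (done → lock)) = {Req, Retry, Check, Sync}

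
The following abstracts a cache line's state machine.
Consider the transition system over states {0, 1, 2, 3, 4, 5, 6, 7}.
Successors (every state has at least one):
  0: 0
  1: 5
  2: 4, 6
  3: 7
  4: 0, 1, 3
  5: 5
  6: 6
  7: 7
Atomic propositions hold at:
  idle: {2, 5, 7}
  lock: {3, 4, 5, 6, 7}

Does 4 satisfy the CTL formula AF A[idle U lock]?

A[idle U lock]: least fixpoint, start Z0 = Sat(lock) = {3, 4, 5, 6, 7}, add states in Sat(idle) with every successor in Z. Z1 = {2, 3, 4, 5, 6, 7}; fixed.
Sat(A[idle U lock]) = {2, 3, 4, 5, 6, 7}
AF A[idle U lock]: least fixpoint, start Z0 = {2, 3, 4, 5, 6, 7}, add states with every successor in Z. Z1 = {1, 2, 3, 4, 5, 6, 7}; fixed.
Sat(AF A[idle U lock]) = {1, 2, 3, 4, 5, 6, 7}
4 ∈ Sat(AF A[idle U lock]) = {1, 2, 3, 4, 5, 6, 7}, so the formula holds at 4.

Yes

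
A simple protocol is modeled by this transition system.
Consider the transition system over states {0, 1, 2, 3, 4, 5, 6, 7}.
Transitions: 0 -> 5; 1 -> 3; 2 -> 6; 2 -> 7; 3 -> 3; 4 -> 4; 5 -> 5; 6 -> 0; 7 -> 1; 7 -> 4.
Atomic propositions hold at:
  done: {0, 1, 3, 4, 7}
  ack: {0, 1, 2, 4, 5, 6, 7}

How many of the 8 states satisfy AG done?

AG done: greatest fixpoint, start Z0 = {0, 1, 3, 4, 7}, keep only states in Sat with every successor in Z. Z1 = {1, 3, 4, 7}; fixed.
Sat(AG done) = {1, 3, 4, 7}
|Sat(AG done)| = |{1, 3, 4, 7}| = 4.

4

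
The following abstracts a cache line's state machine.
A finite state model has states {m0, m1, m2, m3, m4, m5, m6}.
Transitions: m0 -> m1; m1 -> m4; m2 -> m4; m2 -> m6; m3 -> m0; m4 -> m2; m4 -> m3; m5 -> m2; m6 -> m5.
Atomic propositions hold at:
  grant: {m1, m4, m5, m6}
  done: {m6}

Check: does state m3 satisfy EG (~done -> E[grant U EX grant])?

Sat(~done) = {m0, m1, m2, m3, m4, m5}
Sat(EX grant) = {s : some successor in {m1, m4, m5, m6}} = {m0, m1, m2, m6}
E[grant U EX grant]: least fixpoint, start Z0 = Sat(EX grant) = {m0, m1, m2, m6}, add states in Sat(grant) with some successor in Z. Z1 = {m0, m1, m2, m4, m5, m6}; fixed.
Sat(E[grant U EX grant]) = {m0, m1, m2, m4, m5, m6}
Sat(~done -> E[grant U EX grant]) = {m0, m1, m2, m4, m5, m6}
EG (~done -> E[grant U EX grant]): greatest fixpoint, start Z0 = {m0, m1, m2, m4, m5, m6}, keep only states in Sat with some successor in Z. Already a fixed point.
Sat(EG (~done -> E[grant U EX grant])) = {m0, m1, m2, m4, m5, m6}
m3 ∉ Sat(EG (~done -> E[grant U EX grant])) = {m0, m1, m2, m4, m5, m6}, so the formula does not hold at m3.

No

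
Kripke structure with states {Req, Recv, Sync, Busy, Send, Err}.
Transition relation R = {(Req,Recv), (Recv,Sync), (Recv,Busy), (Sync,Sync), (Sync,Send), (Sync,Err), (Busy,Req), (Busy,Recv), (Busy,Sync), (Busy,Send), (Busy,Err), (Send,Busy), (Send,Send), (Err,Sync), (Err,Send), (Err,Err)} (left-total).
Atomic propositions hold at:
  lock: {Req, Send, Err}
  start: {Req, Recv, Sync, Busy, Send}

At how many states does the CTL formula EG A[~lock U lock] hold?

Sat(~lock) = {Recv, Sync, Busy}
A[~lock U lock]: least fixpoint, start Z0 = Sat(lock) = {Req, Send, Err}, add states in Sat(~lock) with every successor in Z. Already a fixed point.
Sat(A[~lock U lock]) = {Req, Send, Err}
EG A[~lock U lock]: greatest fixpoint, start Z0 = {Req, Send, Err}, keep only states in Sat with some successor in Z. Z1 = {Send, Err}; fixed.
Sat(EG A[~lock U lock]) = {Send, Err}
|Sat(EG A[~lock U lock])| = |{Send, Err}| = 2.

2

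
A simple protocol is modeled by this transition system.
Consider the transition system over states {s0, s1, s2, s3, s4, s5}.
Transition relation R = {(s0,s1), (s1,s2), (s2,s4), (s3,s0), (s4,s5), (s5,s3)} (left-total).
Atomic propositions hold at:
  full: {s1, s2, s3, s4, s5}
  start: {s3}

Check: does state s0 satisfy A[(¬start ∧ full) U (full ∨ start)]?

No

Sat(¬start) = {s0, s1, s2, s4, s5}
Sat(¬start ∧ full) = {s1, s2, s4, s5}
Sat(full ∨ start) = {s1, s2, s3, s4, s5}
A[(¬start ∧ full) U (full ∨ start)]: least fixpoint, start Z0 = Sat((full ∨ start)) = {s1, s2, s3, s4, s5}, add states in Sat(¬start ∧ full) with every successor in Z. Already a fixed point.
Sat(A[(¬start ∧ full) U (full ∨ start)]) = {s1, s2, s3, s4, s5}
s0 ∉ Sat(A[(¬start ∧ full) U (full ∨ start)]) = {s1, s2, s3, s4, s5}, so the formula does not hold at s0.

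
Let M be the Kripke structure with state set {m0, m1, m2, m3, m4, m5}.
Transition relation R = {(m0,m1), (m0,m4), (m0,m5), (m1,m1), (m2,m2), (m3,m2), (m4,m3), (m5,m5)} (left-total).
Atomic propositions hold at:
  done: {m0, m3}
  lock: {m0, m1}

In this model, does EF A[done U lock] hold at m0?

Yes

A[done U lock]: least fixpoint, start Z0 = Sat(lock) = {m0, m1}, add states in Sat(done) with every successor in Z. Already a fixed point.
Sat(A[done U lock]) = {m0, m1}
EF A[done U lock]: least fixpoint, start Z0 = {m0, m1}, add states with some successor in Z. Already a fixed point.
Sat(EF A[done U lock]) = {m0, m1}
m0 ∈ Sat(EF A[done U lock]) = {m0, m1}, so the formula holds at m0.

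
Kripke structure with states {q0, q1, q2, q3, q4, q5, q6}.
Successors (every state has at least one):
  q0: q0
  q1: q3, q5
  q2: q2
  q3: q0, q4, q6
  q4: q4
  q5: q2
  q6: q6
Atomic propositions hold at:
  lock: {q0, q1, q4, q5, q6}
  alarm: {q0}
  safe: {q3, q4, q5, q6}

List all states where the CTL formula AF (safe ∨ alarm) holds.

Sat(safe ∨ alarm) = {q0, q3, q4, q5, q6}
AF (safe ∨ alarm): least fixpoint, start Z0 = {q0, q3, q4, q5, q6}, add states with every successor in Z. Z1 = {q0, q1, q3, q4, q5, q6}; fixed.
Sat(AF (safe ∨ alarm)) = {q0, q1, q3, q4, q5, q6}

{q0, q1, q3, q4, q5, q6}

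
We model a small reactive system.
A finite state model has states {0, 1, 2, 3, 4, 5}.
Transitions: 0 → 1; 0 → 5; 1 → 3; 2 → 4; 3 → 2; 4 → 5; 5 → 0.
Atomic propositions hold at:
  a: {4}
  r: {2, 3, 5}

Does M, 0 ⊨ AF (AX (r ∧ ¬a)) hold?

No

Sat(¬a) = {0, 1, 2, 3, 5}
Sat(r ∧ ¬a) = {2, 3, 5}
Sat(AX (r ∧ ¬a)) = {s : every successor in {2, 3, 5}} = {1, 3, 4}
AF (AX (r ∧ ¬a)): least fixpoint, start Z0 = {1, 3, 4}, add states with every successor in Z. Z1 = {1, 2, 3, 4}; fixed.
Sat(AF (AX (r ∧ ¬a))) = {1, 2, 3, 4}
0 ∉ Sat(AF (AX (r ∧ ¬a))) = {1, 2, 3, 4}, so the formula does not hold at 0.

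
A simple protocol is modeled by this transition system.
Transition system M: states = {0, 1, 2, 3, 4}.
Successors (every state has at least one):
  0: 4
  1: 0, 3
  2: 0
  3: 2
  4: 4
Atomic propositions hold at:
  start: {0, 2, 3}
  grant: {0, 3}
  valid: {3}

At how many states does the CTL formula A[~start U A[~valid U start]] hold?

Sat(~start) = {1, 4}
Sat(~valid) = {0, 1, 2, 4}
A[~valid U start]: least fixpoint, start Z0 = Sat(start) = {0, 2, 3}, add states in Sat(~valid) with every successor in Z. Z1 = {0, 1, 2, 3}; fixed.
Sat(A[~valid U start]) = {0, 1, 2, 3}
A[~start U A[~valid U start]]: least fixpoint, start Z0 = Sat(A[~valid U start]) = {0, 1, 2, 3}, add states in Sat(~start) with every successor in Z. Already a fixed point.
Sat(A[~start U A[~valid U start]]) = {0, 1, 2, 3}
|Sat(A[~start U A[~valid U start]])| = |{0, 1, 2, 3}| = 4.

4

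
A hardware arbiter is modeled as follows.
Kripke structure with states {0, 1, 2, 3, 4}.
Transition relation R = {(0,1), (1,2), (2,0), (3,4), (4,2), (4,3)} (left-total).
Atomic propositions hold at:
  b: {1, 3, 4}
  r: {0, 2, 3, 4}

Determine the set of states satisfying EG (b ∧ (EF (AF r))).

{3, 4}

AF r: least fixpoint, start Z0 = {0, 2, 3, 4}, add states with every successor in Z. Z1 = {0, 1, 2, 3, 4}; fixed.
Sat(AF r) = {0, 1, 2, 3, 4}
EF (AF r): least fixpoint, start Z0 = {0, 1, 2, 3, 4}, add states with some successor in Z. Already a fixed point.
Sat(EF (AF r)) = {0, 1, 2, 3, 4}
Sat(b ∧ (EF (AF r))) = {1, 3, 4}
EG (b ∧ (EF (AF r))): greatest fixpoint, start Z0 = {1, 3, 4}, keep only states in Sat with some successor in Z. Z1 = {3, 4}; fixed.
Sat(EG (b ∧ (EF (AF r)))) = {3, 4}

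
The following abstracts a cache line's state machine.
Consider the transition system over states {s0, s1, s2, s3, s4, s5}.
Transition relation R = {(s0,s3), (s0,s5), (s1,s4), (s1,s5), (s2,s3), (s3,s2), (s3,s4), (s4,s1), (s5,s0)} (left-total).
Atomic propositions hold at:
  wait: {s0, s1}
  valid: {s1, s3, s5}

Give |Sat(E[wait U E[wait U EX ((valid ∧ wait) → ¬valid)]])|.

5

Sat(valid ∧ wait) = {s1}
Sat(¬valid) = {s0, s2, s4}
Sat((valid ∧ wait) → ¬valid) = {s0, s2, s3, s4, s5}
Sat(EX ((valid ∧ wait) → ¬valid)) = {s : some successor in {s0, s2, s3, s4, s5}} = {s0, s1, s2, s3, s5}
E[wait U EX ((valid ∧ wait) → ¬valid)]: least fixpoint, start Z0 = Sat(EX ((valid ∧ wait) → ¬valid)) = {s0, s1, s2, s3, s5}, add states in Sat(wait) with some successor in Z. Already a fixed point.
Sat(E[wait U EX ((valid ∧ wait) → ¬valid)]) = {s0, s1, s2, s3, s5}
E[wait U E[wait U EX ((valid ∧ wait) → ¬valid)]]: least fixpoint, start Z0 = Sat(E[wait U EX ((valid ∧ wait) → ¬valid)]) = {s0, s1, s2, s3, s5}, add states in Sat(wait) with some successor in Z. Already a fixed point.
Sat(E[wait U E[wait U EX ((valid ∧ wait) → ¬valid)]]) = {s0, s1, s2, s3, s5}
|Sat(E[wait U E[wait U EX ((valid ∧ wait) → ¬valid)]])| = |{s0, s1, s2, s3, s5}| = 5.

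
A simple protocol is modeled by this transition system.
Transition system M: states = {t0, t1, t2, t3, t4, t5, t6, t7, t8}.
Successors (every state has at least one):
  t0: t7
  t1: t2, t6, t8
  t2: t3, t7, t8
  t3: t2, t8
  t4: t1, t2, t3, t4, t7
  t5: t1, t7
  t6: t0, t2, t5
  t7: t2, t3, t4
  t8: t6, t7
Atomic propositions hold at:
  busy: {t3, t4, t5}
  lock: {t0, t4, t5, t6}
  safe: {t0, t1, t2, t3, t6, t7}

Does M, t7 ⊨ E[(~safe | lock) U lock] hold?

No

Sat(~safe) = {t4, t5, t8}
Sat(~safe | lock) = {t0, t4, t5, t6, t8}
E[(~safe | lock) U lock]: least fixpoint, start Z0 = Sat(lock) = {t0, t4, t5, t6}, add states in Sat(~safe | lock) with some successor in Z. Z1 = {t0, t4, t5, t6, t8}; fixed.
Sat(E[(~safe | lock) U lock]) = {t0, t4, t5, t6, t8}
t7 ∉ Sat(E[(~safe | lock) U lock]) = {t0, t4, t5, t6, t8}, so the formula does not hold at t7.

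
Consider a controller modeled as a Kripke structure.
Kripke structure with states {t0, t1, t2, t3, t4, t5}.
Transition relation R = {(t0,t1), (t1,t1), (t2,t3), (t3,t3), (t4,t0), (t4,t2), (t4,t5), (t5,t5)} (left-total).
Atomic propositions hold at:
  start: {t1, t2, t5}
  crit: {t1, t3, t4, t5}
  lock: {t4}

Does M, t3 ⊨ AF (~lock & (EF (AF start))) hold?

No

Sat(~lock) = {t0, t1, t2, t3, t5}
AF start: least fixpoint, start Z0 = {t1, t2, t5}, add states with every successor in Z. Z1 = {t0, t1, t2, t5}; Z2 = {t0, t1, t2, t4, t5}; fixed.
Sat(AF start) = {t0, t1, t2, t4, t5}
EF (AF start): least fixpoint, start Z0 = {t0, t1, t2, t4, t5}, add states with some successor in Z. Already a fixed point.
Sat(EF (AF start)) = {t0, t1, t2, t4, t5}
Sat(~lock & (EF (AF start))) = {t0, t1, t2, t5}
AF (~lock & (EF (AF start))): least fixpoint, start Z0 = {t0, t1, t2, t5}, add states with every successor in Z. Z1 = {t0, t1, t2, t4, t5}; fixed.
Sat(AF (~lock & (EF (AF start)))) = {t0, t1, t2, t4, t5}
t3 ∉ Sat(AF (~lock & (EF (AF start)))) = {t0, t1, t2, t4, t5}, so the formula does not hold at t3.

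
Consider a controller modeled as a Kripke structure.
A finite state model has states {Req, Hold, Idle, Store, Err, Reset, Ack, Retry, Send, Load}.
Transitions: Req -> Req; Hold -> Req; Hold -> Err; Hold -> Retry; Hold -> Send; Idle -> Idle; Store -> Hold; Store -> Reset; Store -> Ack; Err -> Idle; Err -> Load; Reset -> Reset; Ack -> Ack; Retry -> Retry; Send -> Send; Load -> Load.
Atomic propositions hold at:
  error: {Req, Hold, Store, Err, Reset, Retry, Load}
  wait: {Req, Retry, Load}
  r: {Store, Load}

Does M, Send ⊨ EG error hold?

No

EG error: greatest fixpoint, start Z0 = {Req, Hold, Store, Err, Reset, Retry, Load}, keep only states in Sat with some successor in Z. Already a fixed point.
Sat(EG error) = {Req, Hold, Store, Err, Reset, Retry, Load}
Send ∉ Sat(EG error) = {Req, Hold, Store, Err, Reset, Retry, Load}, so the formula does not hold at Send.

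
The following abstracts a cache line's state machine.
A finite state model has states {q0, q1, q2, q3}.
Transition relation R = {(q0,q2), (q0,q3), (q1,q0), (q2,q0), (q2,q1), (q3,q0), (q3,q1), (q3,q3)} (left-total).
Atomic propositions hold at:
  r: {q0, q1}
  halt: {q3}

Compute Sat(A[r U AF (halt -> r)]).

{q0, q1, q2}

Sat(halt -> r) = {q0, q1, q2}
AF (halt -> r): least fixpoint, start Z0 = {q0, q1, q2}, add states with every successor in Z. Already a fixed point.
Sat(AF (halt -> r)) = {q0, q1, q2}
A[r U AF (halt -> r)]: least fixpoint, start Z0 = Sat(AF (halt -> r)) = {q0, q1, q2}, add states in Sat(r) with every successor in Z. Already a fixed point.
Sat(A[r U AF (halt -> r)]) = {q0, q1, q2}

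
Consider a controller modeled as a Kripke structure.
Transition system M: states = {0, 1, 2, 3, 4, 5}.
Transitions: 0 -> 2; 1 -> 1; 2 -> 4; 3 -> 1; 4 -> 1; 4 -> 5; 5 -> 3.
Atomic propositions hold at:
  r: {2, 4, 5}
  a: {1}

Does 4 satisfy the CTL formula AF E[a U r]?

E[a U r]: least fixpoint, start Z0 = Sat(r) = {2, 4, 5}, add states in Sat(a) with some successor in Z. Already a fixed point.
Sat(E[a U r]) = {2, 4, 5}
AF E[a U r]: least fixpoint, start Z0 = {2, 4, 5}, add states with every successor in Z. Z1 = {0, 2, 4, 5}; fixed.
Sat(AF E[a U r]) = {0, 2, 4, 5}
4 ∈ Sat(AF E[a U r]) = {0, 2, 4, 5}, so the formula holds at 4.

Yes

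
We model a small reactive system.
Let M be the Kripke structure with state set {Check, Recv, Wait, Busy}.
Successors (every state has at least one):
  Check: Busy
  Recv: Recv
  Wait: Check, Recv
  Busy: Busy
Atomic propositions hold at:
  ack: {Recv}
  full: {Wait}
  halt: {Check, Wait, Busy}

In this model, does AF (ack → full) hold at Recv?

Sat(ack → full) = {Check, Wait, Busy}
AF (ack → full): least fixpoint, start Z0 = {Check, Wait, Busy}, add states with every successor in Z. Already a fixed point.
Sat(AF (ack → full)) = {Check, Wait, Busy}
Recv ∉ Sat(AF (ack → full)) = {Check, Wait, Busy}, so the formula does not hold at Recv.

No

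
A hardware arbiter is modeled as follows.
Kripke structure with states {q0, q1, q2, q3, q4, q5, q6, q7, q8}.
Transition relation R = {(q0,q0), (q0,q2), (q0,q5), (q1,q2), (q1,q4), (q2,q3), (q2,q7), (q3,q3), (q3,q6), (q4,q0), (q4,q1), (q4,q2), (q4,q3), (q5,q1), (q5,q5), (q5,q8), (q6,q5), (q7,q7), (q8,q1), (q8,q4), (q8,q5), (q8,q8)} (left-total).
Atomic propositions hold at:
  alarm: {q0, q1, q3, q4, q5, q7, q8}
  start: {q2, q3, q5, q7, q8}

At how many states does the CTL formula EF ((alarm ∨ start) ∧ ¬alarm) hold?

Sat(alarm ∨ start) = {q0, q1, q2, q3, q4, q5, q7, q8}
Sat(¬alarm) = {q2, q6}
Sat((alarm ∨ start) ∧ ¬alarm) = {q2}
EF ((alarm ∨ start) ∧ ¬alarm): least fixpoint, start Z0 = {q2}, add states with some successor in Z. Z1 = {q0, q1, q2, q4}; Z2 = {q0, q1, q2, q4, q5, q8}; Z3 = {q0, q1, q2, q4, q5, q6, q8}; Z4 = {q0, q1, q2, q3, q4, q5, q6, q8}; fixed.
Sat(EF ((alarm ∨ start) ∧ ¬alarm)) = {q0, q1, q2, q3, q4, q5, q6, q8}
|Sat(EF ((alarm ∨ start) ∧ ¬alarm))| = |{q0, q1, q2, q3, q4, q5, q6, q8}| = 8.

8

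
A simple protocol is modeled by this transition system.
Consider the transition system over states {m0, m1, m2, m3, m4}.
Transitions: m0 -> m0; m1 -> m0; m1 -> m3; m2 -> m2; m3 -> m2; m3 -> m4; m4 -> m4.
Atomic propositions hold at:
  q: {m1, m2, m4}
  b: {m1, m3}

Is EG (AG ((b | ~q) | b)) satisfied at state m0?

Yes

Sat(~q) = {m0, m3}
Sat(b | ~q) = {m0, m1, m3}
Sat((b | ~q) | b) = {m0, m1, m3}
AG ((b | ~q) | b): greatest fixpoint, start Z0 = {m0, m1, m3}, keep only states in Sat with every successor in Z. Z1 = {m0, m1}; Z2 = {m0}; fixed.
Sat(AG ((b | ~q) | b)) = {m0}
EG (AG ((b | ~q) | b)): greatest fixpoint, start Z0 = {m0}, keep only states in Sat with some successor in Z. Already a fixed point.
Sat(EG (AG ((b | ~q) | b))) = {m0}
m0 ∈ Sat(EG (AG ((b | ~q) | b))) = {m0}, so the formula holds at m0.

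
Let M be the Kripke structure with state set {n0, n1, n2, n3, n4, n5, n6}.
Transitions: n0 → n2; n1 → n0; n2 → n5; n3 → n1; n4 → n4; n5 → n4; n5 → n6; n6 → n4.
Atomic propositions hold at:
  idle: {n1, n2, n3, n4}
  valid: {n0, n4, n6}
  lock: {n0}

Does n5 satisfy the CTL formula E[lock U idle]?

E[lock U idle]: least fixpoint, start Z0 = Sat(idle) = {n1, n2, n3, n4}, add states in Sat(lock) with some successor in Z. Z1 = {n0, n1, n2, n3, n4}; fixed.
Sat(E[lock U idle]) = {n0, n1, n2, n3, n4}
n5 ∉ Sat(E[lock U idle]) = {n0, n1, n2, n3, n4}, so the formula does not hold at n5.

No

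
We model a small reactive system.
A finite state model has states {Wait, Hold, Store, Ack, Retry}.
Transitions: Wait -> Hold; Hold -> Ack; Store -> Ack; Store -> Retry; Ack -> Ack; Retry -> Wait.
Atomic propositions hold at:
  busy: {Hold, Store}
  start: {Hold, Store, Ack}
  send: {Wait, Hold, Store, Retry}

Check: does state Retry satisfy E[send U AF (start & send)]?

Sat(start & send) = {Hold, Store}
AF (start & send): least fixpoint, start Z0 = {Hold, Store}, add states with every successor in Z. Z1 = {Wait, Hold, Store}; Z2 = {Wait, Hold, Store, Retry}; fixed.
Sat(AF (start & send)) = {Wait, Hold, Store, Retry}
E[send U AF (start & send)]: least fixpoint, start Z0 = Sat(AF (start & send)) = {Wait, Hold, Store, Retry}, add states in Sat(send) with some successor in Z. Already a fixed point.
Sat(E[send U AF (start & send)]) = {Wait, Hold, Store, Retry}
Retry ∈ Sat(E[send U AF (start & send)]) = {Wait, Hold, Store, Retry}, so the formula holds at Retry.

Yes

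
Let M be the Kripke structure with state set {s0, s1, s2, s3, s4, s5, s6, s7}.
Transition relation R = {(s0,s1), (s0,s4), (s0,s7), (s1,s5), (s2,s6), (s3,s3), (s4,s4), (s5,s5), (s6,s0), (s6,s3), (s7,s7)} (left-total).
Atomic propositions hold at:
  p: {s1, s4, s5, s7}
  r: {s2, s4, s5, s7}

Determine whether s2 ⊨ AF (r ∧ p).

No

Sat(r ∧ p) = {s4, s5, s7}
AF (r ∧ p): least fixpoint, start Z0 = {s4, s5, s7}, add states with every successor in Z. Z1 = {s1, s4, s5, s7}; Z2 = {s0, s1, s4, s5, s7}; fixed.
Sat(AF (r ∧ p)) = {s0, s1, s4, s5, s7}
s2 ∉ Sat(AF (r ∧ p)) = {s0, s1, s4, s5, s7}, so the formula does not hold at s2.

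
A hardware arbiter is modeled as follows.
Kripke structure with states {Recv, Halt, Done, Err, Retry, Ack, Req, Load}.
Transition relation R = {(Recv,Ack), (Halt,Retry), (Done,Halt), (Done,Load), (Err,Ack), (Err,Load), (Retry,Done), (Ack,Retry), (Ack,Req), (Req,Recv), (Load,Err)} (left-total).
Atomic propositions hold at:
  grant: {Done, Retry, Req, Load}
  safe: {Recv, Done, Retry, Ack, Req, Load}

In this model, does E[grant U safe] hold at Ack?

E[grant U safe]: least fixpoint, start Z0 = Sat(safe) = {Recv, Done, Retry, Ack, Req, Load}, add states in Sat(grant) with some successor in Z. Already a fixed point.
Sat(E[grant U safe]) = {Recv, Done, Retry, Ack, Req, Load}
Ack ∈ Sat(E[grant U safe]) = {Recv, Done, Retry, Ack, Req, Load}, so the formula holds at Ack.

Yes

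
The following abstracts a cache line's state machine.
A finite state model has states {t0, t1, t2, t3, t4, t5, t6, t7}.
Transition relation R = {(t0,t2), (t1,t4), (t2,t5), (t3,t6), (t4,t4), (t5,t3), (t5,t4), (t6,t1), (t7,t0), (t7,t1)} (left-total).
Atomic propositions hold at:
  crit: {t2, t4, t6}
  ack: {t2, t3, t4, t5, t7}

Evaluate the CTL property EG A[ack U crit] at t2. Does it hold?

A[ack U crit]: least fixpoint, start Z0 = Sat(crit) = {t2, t4, t6}, add states in Sat(ack) with every successor in Z. Z1 = {t2, t3, t4, t6}; Z2 = {t2, t3, t4, t5, t6}; fixed.
Sat(A[ack U crit]) = {t2, t3, t4, t5, t6}
EG A[ack U crit]: greatest fixpoint, start Z0 = {t2, t3, t4, t5, t6}, keep only states in Sat with some successor in Z. Z1 = {t2, t3, t4, t5}; Z2 = {t2, t4, t5}; fixed.
Sat(EG A[ack U crit]) = {t2, t4, t5}
t2 ∈ Sat(EG A[ack U crit]) = {t2, t4, t5}, so the formula holds at t2.

Yes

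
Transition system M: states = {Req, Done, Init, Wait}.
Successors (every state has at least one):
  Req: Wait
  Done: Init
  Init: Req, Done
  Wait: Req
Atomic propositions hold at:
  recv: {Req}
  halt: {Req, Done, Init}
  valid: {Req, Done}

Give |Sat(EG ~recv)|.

Sat(~recv) = {Done, Init, Wait}
EG ~recv: greatest fixpoint, start Z0 = {Done, Init, Wait}, keep only states in Sat with some successor in Z. Z1 = {Done, Init}; fixed.
Sat(EG ~recv) = {Done, Init}
|Sat(EG ~recv)| = |{Done, Init}| = 2.

2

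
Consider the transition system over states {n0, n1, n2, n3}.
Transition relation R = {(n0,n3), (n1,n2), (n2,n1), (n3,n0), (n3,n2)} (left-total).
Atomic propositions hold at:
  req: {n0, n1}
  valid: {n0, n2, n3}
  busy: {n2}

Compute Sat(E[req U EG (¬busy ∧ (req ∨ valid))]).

Sat(¬busy) = {n0, n1, n3}
Sat(req ∨ valid) = {n0, n1, n2, n3}
Sat(¬busy ∧ (req ∨ valid)) = {n0, n1, n3}
EG (¬busy ∧ (req ∨ valid)): greatest fixpoint, start Z0 = {n0, n1, n3}, keep only states in Sat with some successor in Z. Z1 = {n0, n3}; fixed.
Sat(EG (¬busy ∧ (req ∨ valid))) = {n0, n3}
E[req U EG (¬busy ∧ (req ∨ valid))]: least fixpoint, start Z0 = Sat(EG (¬busy ∧ (req ∨ valid))) = {n0, n3}, add states in Sat(req) with some successor in Z. Already a fixed point.
Sat(E[req U EG (¬busy ∧ (req ∨ valid))]) = {n0, n3}

{n0, n3}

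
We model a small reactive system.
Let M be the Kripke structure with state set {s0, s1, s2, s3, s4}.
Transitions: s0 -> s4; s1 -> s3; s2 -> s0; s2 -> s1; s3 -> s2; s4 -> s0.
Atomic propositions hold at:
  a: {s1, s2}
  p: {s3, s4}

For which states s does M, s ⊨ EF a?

{s1, s2, s3}

EF a: least fixpoint, start Z0 = {s1, s2}, add states with some successor in Z. Z1 = {s1, s2, s3}; fixed.
Sat(EF a) = {s1, s2, s3}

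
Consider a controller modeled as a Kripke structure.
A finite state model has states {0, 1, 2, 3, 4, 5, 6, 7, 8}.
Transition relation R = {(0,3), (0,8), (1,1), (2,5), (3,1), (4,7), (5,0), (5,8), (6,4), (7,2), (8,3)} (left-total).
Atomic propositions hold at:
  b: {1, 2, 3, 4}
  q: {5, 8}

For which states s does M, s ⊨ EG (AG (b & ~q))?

Sat(~q) = {0, 1, 2, 3, 4, 6, 7}
Sat(b & ~q) = {1, 2, 3, 4}
AG (b & ~q): greatest fixpoint, start Z0 = {1, 2, 3, 4}, keep only states in Sat with every successor in Z. Z1 = {1, 3}; fixed.
Sat(AG (b & ~q)) = {1, 3}
EG (AG (b & ~q)): greatest fixpoint, start Z0 = {1, 3}, keep only states in Sat with some successor in Z. Already a fixed point.
Sat(EG (AG (b & ~q))) = {1, 3}

{1, 3}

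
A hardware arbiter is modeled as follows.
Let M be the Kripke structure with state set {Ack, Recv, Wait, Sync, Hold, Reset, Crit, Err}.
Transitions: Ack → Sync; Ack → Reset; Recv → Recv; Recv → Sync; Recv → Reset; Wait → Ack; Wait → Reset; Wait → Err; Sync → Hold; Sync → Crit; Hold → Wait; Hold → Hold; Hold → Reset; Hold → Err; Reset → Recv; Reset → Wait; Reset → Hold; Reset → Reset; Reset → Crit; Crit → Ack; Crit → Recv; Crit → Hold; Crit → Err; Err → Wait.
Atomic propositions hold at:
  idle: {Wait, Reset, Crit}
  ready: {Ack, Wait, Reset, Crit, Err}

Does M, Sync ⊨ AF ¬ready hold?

Yes

Sat(¬ready) = {Recv, Sync, Hold}
AF ¬ready: least fixpoint, start Z0 = {Recv, Sync, Hold}, add states with every successor in Z. Already a fixed point.
Sat(AF ¬ready) = {Recv, Sync, Hold}
Sync ∈ Sat(AF ¬ready) = {Recv, Sync, Hold}, so the formula holds at Sync.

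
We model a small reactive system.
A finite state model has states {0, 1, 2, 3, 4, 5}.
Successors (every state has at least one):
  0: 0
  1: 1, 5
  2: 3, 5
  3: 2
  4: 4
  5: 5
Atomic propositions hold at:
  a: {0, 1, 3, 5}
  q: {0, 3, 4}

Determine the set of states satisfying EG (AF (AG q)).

{0, 4}

AG q: greatest fixpoint, start Z0 = {0, 3, 4}, keep only states in Sat with every successor in Z. Z1 = {0, 4}; fixed.
Sat(AG q) = {0, 4}
AF (AG q): least fixpoint, start Z0 = {0, 4}, add states with every successor in Z. Already a fixed point.
Sat(AF (AG q)) = {0, 4}
EG (AF (AG q)): greatest fixpoint, start Z0 = {0, 4}, keep only states in Sat with some successor in Z. Already a fixed point.
Sat(EG (AF (AG q))) = {0, 4}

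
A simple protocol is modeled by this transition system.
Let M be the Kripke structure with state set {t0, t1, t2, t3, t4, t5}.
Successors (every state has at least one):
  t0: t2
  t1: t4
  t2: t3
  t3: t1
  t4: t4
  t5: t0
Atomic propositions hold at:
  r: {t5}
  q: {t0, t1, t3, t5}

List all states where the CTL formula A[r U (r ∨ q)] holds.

{t0, t1, t3, t5}

Sat(r ∨ q) = {t0, t1, t3, t5}
A[r U (r ∨ q)]: least fixpoint, start Z0 = Sat((r ∨ q)) = {t0, t1, t3, t5}, add states in Sat(r) with every successor in Z. Already a fixed point.
Sat(A[r U (r ∨ q)]) = {t0, t1, t3, t5}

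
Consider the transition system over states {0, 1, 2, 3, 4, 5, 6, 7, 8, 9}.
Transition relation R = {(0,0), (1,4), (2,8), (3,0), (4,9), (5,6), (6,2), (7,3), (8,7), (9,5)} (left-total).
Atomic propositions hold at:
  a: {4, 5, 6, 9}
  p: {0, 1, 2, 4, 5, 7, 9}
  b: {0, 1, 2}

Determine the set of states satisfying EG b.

{0}

EG b: greatest fixpoint, start Z0 = {0, 1, 2}, keep only states in Sat with some successor in Z. Z1 = {0}; fixed.
Sat(EG b) = {0}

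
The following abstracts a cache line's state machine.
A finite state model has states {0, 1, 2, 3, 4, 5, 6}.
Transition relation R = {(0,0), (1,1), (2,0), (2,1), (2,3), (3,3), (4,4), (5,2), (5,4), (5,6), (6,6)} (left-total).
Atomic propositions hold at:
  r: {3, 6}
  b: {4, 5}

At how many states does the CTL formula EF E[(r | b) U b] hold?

Sat(r | b) = {3, 4, 5, 6}
E[(r | b) U b]: least fixpoint, start Z0 = Sat(b) = {4, 5}, add states in Sat(r | b) with some successor in Z. Already a fixed point.
Sat(E[(r | b) U b]) = {4, 5}
EF E[(r | b) U b]: least fixpoint, start Z0 = {4, 5}, add states with some successor in Z. Already a fixed point.
Sat(EF E[(r | b) U b]) = {4, 5}
|Sat(EF E[(r | b) U b])| = |{4, 5}| = 2.

2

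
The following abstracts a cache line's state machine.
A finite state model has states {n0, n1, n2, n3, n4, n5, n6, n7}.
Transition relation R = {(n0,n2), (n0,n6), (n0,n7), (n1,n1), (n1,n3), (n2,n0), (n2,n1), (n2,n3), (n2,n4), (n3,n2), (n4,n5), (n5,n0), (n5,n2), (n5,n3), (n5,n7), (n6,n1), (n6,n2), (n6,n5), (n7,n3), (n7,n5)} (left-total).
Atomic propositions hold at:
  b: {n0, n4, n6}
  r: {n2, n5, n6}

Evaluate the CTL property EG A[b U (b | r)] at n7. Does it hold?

Sat(b | r) = {n0, n2, n4, n5, n6}
A[b U (b | r)]: least fixpoint, start Z0 = Sat((b | r)) = {n0, n2, n4, n5, n6}, add states in Sat(b) with every successor in Z. Already a fixed point.
Sat(A[b U (b | r)]) = {n0, n2, n4, n5, n6}
EG A[b U (b | r)]: greatest fixpoint, start Z0 = {n0, n2, n4, n5, n6}, keep only states in Sat with some successor in Z. Already a fixed point.
Sat(EG A[b U (b | r)]) = {n0, n2, n4, n5, n6}
n7 ∉ Sat(EG A[b U (b | r)]) = {n0, n2, n4, n5, n6}, so the formula does not hold at n7.

No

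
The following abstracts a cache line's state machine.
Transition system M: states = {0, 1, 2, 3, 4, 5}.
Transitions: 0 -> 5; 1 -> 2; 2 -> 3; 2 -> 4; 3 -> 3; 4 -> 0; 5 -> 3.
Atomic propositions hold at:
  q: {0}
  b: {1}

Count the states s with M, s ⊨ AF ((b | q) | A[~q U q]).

Sat(b | q) = {0, 1}
Sat(~q) = {1, 2, 3, 4, 5}
A[~q U q]: least fixpoint, start Z0 = Sat(q) = {0}, add states in Sat(~q) with every successor in Z. Z1 = {0, 4}; fixed.
Sat(A[~q U q]) = {0, 4}
Sat((b | q) | A[~q U q]) = {0, 1, 4}
AF ((b | q) | A[~q U q]): least fixpoint, start Z0 = {0, 1, 4}, add states with every successor in Z. Already a fixed point.
Sat(AF ((b | q) | A[~q U q])) = {0, 1, 4}
|Sat(AF ((b | q) | A[~q U q]))| = |{0, 1, 4}| = 3.

3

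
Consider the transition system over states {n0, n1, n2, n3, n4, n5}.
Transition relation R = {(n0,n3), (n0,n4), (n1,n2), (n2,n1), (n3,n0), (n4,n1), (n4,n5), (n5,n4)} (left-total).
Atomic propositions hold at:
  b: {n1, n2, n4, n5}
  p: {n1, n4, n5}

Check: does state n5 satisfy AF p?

AF p: least fixpoint, start Z0 = {n1, n4, n5}, add states with every successor in Z. Z1 = {n1, n2, n4, n5}; fixed.
Sat(AF p) = {n1, n2, n4, n5}
n5 ∈ Sat(AF p) = {n1, n2, n4, n5}, so the formula holds at n5.

Yes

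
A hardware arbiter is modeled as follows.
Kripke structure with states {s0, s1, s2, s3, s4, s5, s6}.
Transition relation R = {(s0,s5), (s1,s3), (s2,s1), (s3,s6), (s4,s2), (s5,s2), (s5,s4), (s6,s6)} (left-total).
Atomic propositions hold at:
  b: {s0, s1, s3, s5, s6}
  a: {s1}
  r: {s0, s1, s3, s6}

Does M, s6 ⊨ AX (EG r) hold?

EG r: greatest fixpoint, start Z0 = {s0, s1, s3, s6}, keep only states in Sat with some successor in Z. Z1 = {s1, s3, s6}; fixed.
Sat(EG r) = {s1, s3, s6}
Sat(AX (EG r)) = {s : every successor in {s1, s3, s6}} = {s1, s2, s3, s6}
s6 ∈ Sat(AX (EG r)) = {s1, s2, s3, s6}, so the formula holds at s6.

Yes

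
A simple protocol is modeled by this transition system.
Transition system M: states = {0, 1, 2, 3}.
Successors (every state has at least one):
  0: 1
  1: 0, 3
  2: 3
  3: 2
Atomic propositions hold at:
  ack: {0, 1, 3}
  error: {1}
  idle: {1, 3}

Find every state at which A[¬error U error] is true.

Sat(¬error) = {0, 2, 3}
A[¬error U error]: least fixpoint, start Z0 = Sat(error) = {1}, add states in Sat(¬error) with every successor in Z. Z1 = {0, 1}; fixed.
Sat(A[¬error U error]) = {0, 1}

{0, 1}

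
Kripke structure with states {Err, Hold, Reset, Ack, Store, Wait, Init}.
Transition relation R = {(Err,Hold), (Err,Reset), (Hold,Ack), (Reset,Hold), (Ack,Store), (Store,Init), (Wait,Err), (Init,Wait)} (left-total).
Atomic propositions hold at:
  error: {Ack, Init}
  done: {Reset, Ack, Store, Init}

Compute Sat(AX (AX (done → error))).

{Err, Reset, Ack, Store, Init}

Sat(done → error) = {Err, Hold, Ack, Wait, Init}
Sat(AX (done → error)) = {s : every successor in {Err, Hold, Ack, Wait, Init}} = {Hold, Reset, Store, Wait, Init}
Sat(AX (AX (done → error))) = {s : every successor in {Hold, Reset, Store, Wait, Init}} = {Err, Reset, Ack, Store, Init}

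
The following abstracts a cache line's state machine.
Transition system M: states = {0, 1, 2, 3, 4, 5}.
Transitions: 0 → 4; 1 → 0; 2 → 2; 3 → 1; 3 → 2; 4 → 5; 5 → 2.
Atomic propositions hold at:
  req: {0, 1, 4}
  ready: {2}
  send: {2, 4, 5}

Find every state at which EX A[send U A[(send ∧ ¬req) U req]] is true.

{0, 1, 3}

Sat(¬req) = {2, 3, 5}
Sat(send ∧ ¬req) = {2, 5}
A[(send ∧ ¬req) U req]: least fixpoint, start Z0 = Sat(req) = {0, 1, 4}, add states in Sat(send ∧ ¬req) with every successor in Z. Already a fixed point.
Sat(A[(send ∧ ¬req) U req]) = {0, 1, 4}
A[send U A[(send ∧ ¬req) U req]]: least fixpoint, start Z0 = Sat(A[(send ∧ ¬req) U req]) = {0, 1, 4}, add states in Sat(send) with every successor in Z. Already a fixed point.
Sat(A[send U A[(send ∧ ¬req) U req]]) = {0, 1, 4}
Sat(EX A[send U A[(send ∧ ¬req) U req]]) = {s : some successor in {0, 1, 4}} = {0, 1, 3}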